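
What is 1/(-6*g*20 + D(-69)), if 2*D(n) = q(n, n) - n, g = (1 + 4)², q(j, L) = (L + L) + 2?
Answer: -2/6067 ≈ -0.00032965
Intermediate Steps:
q(j, L) = 2 + 2*L (q(j, L) = 2*L + 2 = 2 + 2*L)
g = 25 (g = 5² = 25)
D(n) = 1 + n/2 (D(n) = ((2 + 2*n) - n)/2 = (2 + n)/2 = 1 + n/2)
1/(-6*g*20 + D(-69)) = 1/(-6*25*20 + (1 + (½)*(-69))) = 1/(-150*20 + (1 - 69/2)) = 1/(-3000 - 67/2) = 1/(-6067/2) = -2/6067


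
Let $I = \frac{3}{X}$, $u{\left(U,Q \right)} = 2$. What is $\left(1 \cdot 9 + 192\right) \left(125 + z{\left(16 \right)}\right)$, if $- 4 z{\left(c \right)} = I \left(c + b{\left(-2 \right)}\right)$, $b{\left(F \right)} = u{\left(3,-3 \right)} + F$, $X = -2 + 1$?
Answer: $27537$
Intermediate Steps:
$X = -1$
$I = -3$ ($I = \frac{3}{-1} = 3 \left(-1\right) = -3$)
$b{\left(F \right)} = 2 + F$
$z{\left(c \right)} = \frac{3 c}{4}$ ($z{\left(c \right)} = - \frac{\left(-3\right) \left(c + \left(2 - 2\right)\right)}{4} = - \frac{\left(-3\right) \left(c + 0\right)}{4} = - \frac{\left(-3\right) c}{4} = \frac{3 c}{4}$)
$\left(1 \cdot 9 + 192\right) \left(125 + z{\left(16 \right)}\right) = \left(1 \cdot 9 + 192\right) \left(125 + \frac{3}{4} \cdot 16\right) = \left(9 + 192\right) \left(125 + 12\right) = 201 \cdot 137 = 27537$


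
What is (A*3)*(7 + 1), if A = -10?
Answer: -240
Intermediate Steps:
(A*3)*(7 + 1) = (-10*3)*(7 + 1) = -30*8 = -240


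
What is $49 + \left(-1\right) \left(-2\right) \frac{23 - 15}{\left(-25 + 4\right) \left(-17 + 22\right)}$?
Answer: $\frac{5129}{105} \approx 48.848$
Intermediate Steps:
$49 + \left(-1\right) \left(-2\right) \frac{23 - 15}{\left(-25 + 4\right) \left(-17 + 22\right)} = 49 + 2 \frac{23 - 15}{\left(-21\right) 5} = 49 + 2 \frac{8}{-105} = 49 + 2 \cdot 8 \left(- \frac{1}{105}\right) = 49 + 2 \left(- \frac{8}{105}\right) = 49 - \frac{16}{105} = \frac{5129}{105}$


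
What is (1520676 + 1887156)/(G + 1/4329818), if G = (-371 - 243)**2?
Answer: 4918430778192/544108022243 ≈ 9.0394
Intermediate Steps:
G = 376996 (G = (-614)**2 = 376996)
(1520676 + 1887156)/(G + 1/4329818) = (1520676 + 1887156)/(376996 + 1/4329818) = 3407832/(376996 + 1/4329818) = 3407832/(1632324066729/4329818) = 3407832*(4329818/1632324066729) = 4918430778192/544108022243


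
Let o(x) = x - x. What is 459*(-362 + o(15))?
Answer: -166158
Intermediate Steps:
o(x) = 0
459*(-362 + o(15)) = 459*(-362 + 0) = 459*(-362) = -166158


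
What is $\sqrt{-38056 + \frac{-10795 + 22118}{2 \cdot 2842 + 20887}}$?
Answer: $\frac{i \sqrt{26867921704863}}{26571} \approx 195.08 i$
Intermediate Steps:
$\sqrt{-38056 + \frac{-10795 + 22118}{2 \cdot 2842 + 20887}} = \sqrt{-38056 + \frac{11323}{5684 + 20887}} = \sqrt{-38056 + \frac{11323}{26571}} = \sqrt{- \frac{1011174653}{26571}} = \frac{i \sqrt{26867921704863}}{26571}$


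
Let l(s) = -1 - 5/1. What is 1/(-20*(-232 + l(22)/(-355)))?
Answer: 71/329416 ≈ 0.00021553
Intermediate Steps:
l(s) = -6 (l(s) = -1 - 5*1 = -1 - 5 = -6)
1/(-20*(-232 + l(22)/(-355))) = 1/(-20*(-232 - 6/(-355))) = 1/(-20*(-232 - 6*(-1/355))) = 1/(-20*(-232 + 6/355)) = 1/(-20*(-82354/355)) = 1/(329416/71) = 71/329416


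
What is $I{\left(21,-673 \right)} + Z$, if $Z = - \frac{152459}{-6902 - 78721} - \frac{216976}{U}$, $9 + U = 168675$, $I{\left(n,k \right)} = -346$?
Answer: $- \frac{831614641997}{2406948153} \approx -345.51$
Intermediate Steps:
$U = 168666$ ($U = -9 + 168675 = 168666$)
$Z = \frac{1189418941}{2406948153}$ ($Z = - \frac{152459}{-6902 - 78721} - \frac{216976}{168666} = - \frac{152459}{-6902 - 78721} - \frac{108488}{84333} = - \frac{152459}{-85623} - \frac{108488}{84333} = \left(-152459\right) \left(- \frac{1}{85623}\right) - \frac{108488}{84333} = \frac{152459}{85623} - \frac{108488}{84333} = \frac{1189418941}{2406948153} \approx 0.49416$)
$I{\left(21,-673 \right)} + Z = -346 + \frac{1189418941}{2406948153} = - \frac{831614641997}{2406948153}$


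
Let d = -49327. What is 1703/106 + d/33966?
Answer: 13153859/900099 ≈ 14.614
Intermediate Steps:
1703/106 + d/33966 = 1703/106 - 49327/33966 = 13153859/900099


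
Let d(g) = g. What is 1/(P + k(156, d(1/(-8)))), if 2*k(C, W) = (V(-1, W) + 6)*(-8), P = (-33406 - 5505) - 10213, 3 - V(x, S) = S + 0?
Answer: -2/98321 ≈ -2.0342e-5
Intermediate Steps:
V(x, S) = 3 - S (V(x, S) = 3 - (S + 0) = 3 - S)
P = -49124 (P = -38911 - 10213 = -49124)
k(C, W) = -36 + 4*W (k(C, W) = (((3 - W) + 6)*(-8))/2 = ((9 - W)*(-8))/2 = (-72 + 8*W)/2 = -36 + 4*W)
1/(P + k(156, d(1/(-8)))) = 1/(-49124 + (-36 + 4/(-8))) = 1/(-49124 + (-36 + 4*(-⅛))) = 1/(-49124 + (-36 - ½)) = 1/(-49124 - 73/2) = 1/(-98321/2) = -2/98321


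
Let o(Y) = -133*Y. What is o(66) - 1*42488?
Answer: -51266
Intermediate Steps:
o(Y) = -133*Y
o(66) - 1*42488 = -133*66 - 1*42488 = -8778 - 42488 = -51266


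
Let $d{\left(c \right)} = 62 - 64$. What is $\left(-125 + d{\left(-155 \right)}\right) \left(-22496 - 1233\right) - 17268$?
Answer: $2996315$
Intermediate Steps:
$d{\left(c \right)} = -2$ ($d{\left(c \right)} = 62 - 64 = -2$)
$\left(-125 + d{\left(-155 \right)}\right) \left(-22496 - 1233\right) - 17268 = \left(-125 - 2\right) \left(-22496 - 1233\right) - 17268 = \left(-127\right) \left(-23729\right) - 17268 = 3013583 - 17268 = 2996315$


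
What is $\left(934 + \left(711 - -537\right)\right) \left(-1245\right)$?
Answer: $-2716590$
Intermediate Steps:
$\left(934 + \left(711 - -537\right)\right) \left(-1245\right) = \left(934 + \left(711 + 537\right)\right) \left(-1245\right) = \left(934 + 1248\right) \left(-1245\right) = 2182 \left(-1245\right) = -2716590$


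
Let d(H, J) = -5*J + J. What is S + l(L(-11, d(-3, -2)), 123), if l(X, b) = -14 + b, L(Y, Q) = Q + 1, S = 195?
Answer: 304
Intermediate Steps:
d(H, J) = -4*J
L(Y, Q) = 1 + Q
S + l(L(-11, d(-3, -2)), 123) = 195 + (-14 + 123) = 195 + 109 = 304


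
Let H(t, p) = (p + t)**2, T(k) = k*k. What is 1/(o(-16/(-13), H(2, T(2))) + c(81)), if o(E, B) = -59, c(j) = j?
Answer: 1/22 ≈ 0.045455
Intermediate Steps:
T(k) = k**2
1/(o(-16/(-13), H(2, T(2))) + c(81)) = 1/(-59 + 81) = 1/22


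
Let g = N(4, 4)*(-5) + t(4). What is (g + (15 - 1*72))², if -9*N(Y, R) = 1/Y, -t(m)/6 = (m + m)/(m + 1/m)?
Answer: 1739807521/374544 ≈ 4645.1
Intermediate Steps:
t(m) = -12*m/(m + 1/m) (t(m) = -6*(m + m)/(m + 1/m) = -6*2*m/(m + 1/m) = -12*m/(m + 1/m))
N(Y, R) = -1/(9*Y)
g = -6827/612 (g = -⅑/4*(-5) - 12*4²/(1 + 4²) = -⅑*¼*(-5) - 12*16/(1 + 16) = -1/36*(-5) - 12*16/17 = 5/36 - 12*16*1/17 = 5/36 - 192/17 = -6827/612 ≈ -11.155)
(g + (15 - 1*72))² = (-6827/612 + (15 - 1*72))² = (-6827/612 + (15 - 72))² = (-6827/612 - 57)² = (-41711/612)² = 1739807521/374544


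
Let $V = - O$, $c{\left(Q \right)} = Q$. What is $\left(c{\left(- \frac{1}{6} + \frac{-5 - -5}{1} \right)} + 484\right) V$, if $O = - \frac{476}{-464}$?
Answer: $- \frac{345457}{696} \approx -496.35$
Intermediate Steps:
$O = \frac{119}{116}$ ($O = \left(-476\right) \left(- \frac{1}{464}\right) = \frac{119}{116} \approx 1.0259$)
$V = - \frac{119}{116}$ ($V = \left(-1\right) \frac{119}{116} = - \frac{119}{116} \approx -1.0259$)
$\left(c{\left(- \frac{1}{6} + \frac{-5 - -5}{1} \right)} + 484\right) V = \left(\left(- \frac{1}{6} + \frac{-5 - -5}{1}\right) + 484\right) \left(- \frac{119}{116}\right) = \left(\left(\left(-1\right) \frac{1}{6} + \left(-5 + 5\right) 1\right) + 484\right) \left(- \frac{119}{116}\right) = \left(\left(- \frac{1}{6} + 0 \cdot 1\right) + 484\right) \left(- \frac{119}{116}\right) = \left(\left(- \frac{1}{6} + 0\right) + 484\right) \left(- \frac{119}{116}\right) = \left(- \frac{1}{6} + 484\right) \left(- \frac{119}{116}\right) = \frac{2903}{6} \left(- \frac{119}{116}\right) = - \frac{345457}{696}$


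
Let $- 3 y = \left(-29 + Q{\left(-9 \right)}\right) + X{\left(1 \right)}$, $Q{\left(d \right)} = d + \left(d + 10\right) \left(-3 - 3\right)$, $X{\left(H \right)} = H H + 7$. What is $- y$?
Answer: $-12$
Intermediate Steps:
$X{\left(H \right)} = 7 + H^{2}$ ($X{\left(H \right)} = H^{2} + 7 = 7 + H^{2}$)
$Q{\left(d \right)} = -60 - 5 d$ ($Q{\left(d \right)} = d + \left(10 + d\right) \left(-6\right) = d - \left(60 + 6 d\right) = -60 - 5 d$)
$y = 12$ ($y = - \frac{\left(-29 - 15\right) + \left(7 + 1^{2}\right)}{3} = - \frac{\left(-29 + \left(-60 + 45\right)\right) + \left(7 + 1\right)}{3} = - \frac{\left(-29 - 15\right) + 8}{3} = - \frac{-44 + 8}{3} = \left(- \frac{1}{3}\right) \left(-36\right) = 12$)
$- y = \left(-1\right) 12 = -12$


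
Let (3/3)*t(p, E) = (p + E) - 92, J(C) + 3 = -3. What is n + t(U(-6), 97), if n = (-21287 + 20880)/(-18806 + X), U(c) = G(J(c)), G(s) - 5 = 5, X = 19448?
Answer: 9223/642 ≈ 14.366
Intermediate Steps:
J(C) = -6 (J(C) = -3 - 3 = -6)
G(s) = 10 (G(s) = 5 + 5 = 10)
U(c) = 10
n = -407/642 (n = (-21287 + 20880)/(-18806 + 19448) = -407/642 ≈ -0.63396)
t(p, E) = -92 + E + p (t(p, E) = (p + E) - 92 = (E + p) - 92 = -92 + E + p)
n + t(U(-6), 97) = -407/642 + (-92 + 97 + 10) = -407/642 + 15 = 9223/642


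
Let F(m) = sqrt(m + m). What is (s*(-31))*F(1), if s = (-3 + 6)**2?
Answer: -279*sqrt(2) ≈ -394.57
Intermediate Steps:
F(m) = sqrt(2)*sqrt(m) (F(m) = sqrt(2*m) = sqrt(2)*sqrt(m))
s = 9 (s = 3**2 = 9)
(s*(-31))*F(1) = (9*(-31))*(sqrt(2)*sqrt(1)) = -279*sqrt(2)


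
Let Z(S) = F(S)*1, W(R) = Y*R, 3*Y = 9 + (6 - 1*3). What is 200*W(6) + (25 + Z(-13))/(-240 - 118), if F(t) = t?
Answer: 859194/179 ≈ 4800.0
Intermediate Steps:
Y = 4 (Y = (9 + (6 - 1*3))/3 = (9 + (6 - 3))/3 = (9 + 3)/3 = (⅓)*12 = 4)
W(R) = 4*R
Z(S) = S (Z(S) = S*1 = S)
200*W(6) + (25 + Z(-13))/(-240 - 118) = 200*(4*6) + (25 - 13)/(-240 - 118) = 200*24 + 12/(-358) = 4800 + 12*(-1/358) = 4800 - 6/179 = 859194/179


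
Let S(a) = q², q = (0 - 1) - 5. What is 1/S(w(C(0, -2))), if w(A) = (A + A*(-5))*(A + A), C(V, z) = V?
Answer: 1/36 ≈ 0.027778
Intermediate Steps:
q = -6 (q = -1 - 5 = -6)
w(A) = -8*A² (w(A) = (A - 5*A)*(2*A) = (-4*A)*(2*A) = -8*A²)
S(a) = 36 (S(a) = (-6)² = 36)
1/S(w(C(0, -2))) = 1/36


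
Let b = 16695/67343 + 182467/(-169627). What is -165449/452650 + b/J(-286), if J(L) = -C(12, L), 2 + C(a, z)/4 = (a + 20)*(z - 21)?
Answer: -9285886587071511957/25403685622070986450 ≈ -0.36553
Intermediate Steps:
C(a, z) = -8 + 4*(-21 + z)*(20 + a) (C(a, z) = -8 + 4*((a + 20)*(z - 21)) = -8 + 4*((20 + a)*(-21 + z)) = -8 + 4*((-21 + z)*(20 + a)) = -8 + 4*(-21 + z)*(20 + a))
b = -9455952416/11423191061 (b = 16695*(1/67343) + 182467*(-1/169627) = 16695/67343 - 182467/169627 = -9455952416/11423191061 ≈ -0.82779)
J(L) = 2696 - 128*L (J(L) = -(-1688 - 84*12 + 80*L + 4*12*L) = -(-1688 - 1008 + 80*L + 48*L) = -(-2696 + 128*L) = 2696 - 128*L)
-165449/452650 + b/J(-286) = -165449/452650 - 9455952416/(11423191061*(2696 - 128*(-286))) = -165449*1/452650 - 9455952416/(11423191061*(2696 + 36608)) = -165449/452650 - 9455952416/11423191061/39304 = -165449/452650 - 9455952416/11423191061*1/39304 = -165449/452650 - 1181994052/56122137682693 = -9285886587071511957/25403685622070986450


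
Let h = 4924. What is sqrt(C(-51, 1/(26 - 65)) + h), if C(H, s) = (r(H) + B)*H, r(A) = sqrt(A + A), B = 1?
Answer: sqrt(4873 - 51*I*sqrt(102)) ≈ 69.904 - 3.6842*I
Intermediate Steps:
r(A) = sqrt(2)*sqrt(A) (r(A) = sqrt(2*A) = sqrt(2)*sqrt(A))
C(H, s) = H*(1 + sqrt(2)*sqrt(H)) (C(H, s) = (sqrt(2)*sqrt(H) + 1)*H = (1 + sqrt(2)*sqrt(H))*H = H*(1 + sqrt(2)*sqrt(H)))
sqrt(C(-51, 1/(26 - 65)) + h) = sqrt((-51 + sqrt(2)*(-51)**(3/2)) + 4924) = sqrt((-51 + sqrt(2)*(-51*I*sqrt(51))) + 4924) = sqrt((-51 - 51*I*sqrt(102)) + 4924) = sqrt(4873 - 51*I*sqrt(102))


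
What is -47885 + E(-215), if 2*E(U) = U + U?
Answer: -48100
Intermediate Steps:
E(U) = U (E(U) = (U + U)/2 = (2*U)/2 = U)
-47885 + E(-215) = -47885 - 215 = -48100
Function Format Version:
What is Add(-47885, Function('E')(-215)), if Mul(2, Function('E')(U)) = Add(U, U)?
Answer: -48100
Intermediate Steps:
Function('E')(U) = U (Function('E')(U) = Mul(Rational(1, 2), Add(U, U)) = Mul(Rational(1, 2), Mul(2, U)) = U)
Add(-47885, Function('E')(-215)) = Add(-47885, -215) = -48100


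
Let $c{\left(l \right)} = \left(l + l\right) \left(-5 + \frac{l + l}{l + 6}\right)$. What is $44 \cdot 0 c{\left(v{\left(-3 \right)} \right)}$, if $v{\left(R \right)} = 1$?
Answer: $0$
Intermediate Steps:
$c{\left(l \right)} = 2 l \left(-5 + \frac{2 l}{6 + l}\right)$
$44 \cdot 0 c{\left(v{\left(-3 \right)} \right)} = 44 \cdot 0 \left(\left(-6\right) 1 \frac{1}{6 + 1} \left(10 + 1\right)\right) = 0 \left(\left(-6\right) 1 \cdot \frac{1}{7} \cdot 11\right) = 0 \left(- \frac{66}{7}\right) = 0$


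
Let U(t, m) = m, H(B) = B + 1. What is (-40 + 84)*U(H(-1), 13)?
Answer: 572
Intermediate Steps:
H(B) = 1 + B
(-40 + 84)*U(H(-1), 13) = (-40 + 84)*13 = 44*13 = 572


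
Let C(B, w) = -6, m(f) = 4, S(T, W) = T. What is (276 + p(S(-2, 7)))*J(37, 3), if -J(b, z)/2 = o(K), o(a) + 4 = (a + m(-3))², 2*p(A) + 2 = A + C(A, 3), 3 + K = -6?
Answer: -11382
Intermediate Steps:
K = -9 (K = -3 - 6 = -9)
p(A) = -4 + A/2 (p(A) = -1 + (A - 6)/2 = -1 + (-6 + A)/2 = -1 + (-3 + A/2) = -4 + A/2)
o(a) = -4 + (4 + a)² (o(a) = -4 + (a + 4)² = -4 + (4 + a)²)
J(b, z) = -42 (J(b, z) = -2*(-4 + (4 - 9)²) = -2*(-4 + (-5)²) = -2*(-4 + 25) = -2*21 = -42)
(276 + p(S(-2, 7)))*J(37, 3) = (276 + (-4 + (½)*(-2)))*(-42) = (276 + (-4 - 1))*(-42) = (276 - 5)*(-42) = 271*(-42) = -11382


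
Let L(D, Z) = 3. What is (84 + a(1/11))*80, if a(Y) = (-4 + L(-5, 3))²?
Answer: 6800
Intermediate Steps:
a(Y) = 1 (a(Y) = (-4 + 3)² = (-1)² = 1)
(84 + a(1/11))*80 = (84 + 1)*80 = 85*80 = 6800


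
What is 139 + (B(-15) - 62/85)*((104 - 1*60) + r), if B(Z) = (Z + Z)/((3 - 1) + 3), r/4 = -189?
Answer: 419079/85 ≈ 4930.3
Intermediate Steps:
r = -756 (r = 4*(-189) = -756)
B(Z) = 2*Z/5 (B(Z) = (2*Z)/(2 + 3) = (2*Z)/5 = (2*Z)*(1/5) = 2*Z/5)
139 + (B(-15) - 62/85)*((104 - 1*60) + r) = 139 + ((2/5)*(-15) - 62/85)*((104 - 1*60) - 756) = 139 + (-6 - 62*1/85)*((104 - 60) - 756) = 139 + (-6 - 62/85)*(44 - 756) = 139 - 572/85*(-712) = 139 + 407264/85 = 419079/85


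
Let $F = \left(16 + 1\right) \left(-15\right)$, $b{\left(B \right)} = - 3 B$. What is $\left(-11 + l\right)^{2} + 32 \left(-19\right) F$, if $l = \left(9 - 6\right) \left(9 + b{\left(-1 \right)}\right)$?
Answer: $155665$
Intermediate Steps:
$l = 36$ ($l = \left(9 - 6\right) \left(9 - -3\right) = 3 \left(9 + 3\right) = 3 \cdot 12 = 36$)
$F = -255$ ($F = 17 \left(-15\right) = -255$)
$\left(-11 + l\right)^{2} + 32 \left(-19\right) F = \left(-11 + 36\right)^{2} + 32 \left(-19\right) \left(-255\right) = 25^{2} - -155040 = 625 + 155040 = 155665$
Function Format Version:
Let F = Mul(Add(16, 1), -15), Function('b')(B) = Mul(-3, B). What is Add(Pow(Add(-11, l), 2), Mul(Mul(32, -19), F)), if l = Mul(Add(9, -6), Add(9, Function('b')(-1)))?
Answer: 155665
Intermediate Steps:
l = 36 (l = Mul(Add(9, -6), Add(9, Mul(-3, -1))) = Mul(3, Add(9, 3)) = Mul(3, 12) = 36)
F = -255 (F = Mul(17, -15) = -255)
Add(Pow(Add(-11, l), 2), Mul(Mul(32, -19), F)) = Add(Pow(Add(-11, 36), 2), Mul(Mul(32, -19), -255)) = Add(Pow(25, 2), Mul(-608, -255)) = Add(625, 155040) = 155665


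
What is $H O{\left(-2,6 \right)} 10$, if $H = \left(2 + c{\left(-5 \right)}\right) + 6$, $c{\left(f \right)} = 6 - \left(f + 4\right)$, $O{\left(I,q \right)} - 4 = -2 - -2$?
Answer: $600$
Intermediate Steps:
$O{\left(I,q \right)} = 4$ ($O{\left(I,q \right)} = 4 - 0 = 4 + \left(-2 + 2\right) = 4 + 0 = 4$)
$c{\left(f \right)} = 2 - f$ ($c{\left(f \right)} = 6 - \left(4 + f\right) = 2 - f$)
$H = 15$ ($H = \left(2 + \left(2 - -5\right)\right) + 6 = \left(2 + \left(2 + 5\right)\right) + 6 = \left(2 + 7\right) + 6 = 9 + 6 = 15$)
$H O{\left(-2,6 \right)} 10 = 15 \cdot 4 \cdot 10 = 60 \cdot 10 = 600$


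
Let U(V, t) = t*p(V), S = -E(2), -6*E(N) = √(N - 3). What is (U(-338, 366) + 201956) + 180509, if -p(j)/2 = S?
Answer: 382465 - 122*I ≈ 3.8247e+5 - 122.0*I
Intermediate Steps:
E(N) = -√(-3 + N)/6 (E(N) = -√(N - 3)/6 = -√(-3 + N)/6)
S = I/6 (S = -(-1)*√(-3 + 2)/6 = -(-1)*√(-1)/6 = -(-1)*I/6 = I/6 ≈ 0.16667*I)
p(j) = -I/3
U(V, t) = -I*t/3 (U(V, t) = t*(-I/3) = -I*t/3)
(U(-338, 366) + 201956) + 180509 = (-⅓*I*366 + 201956) + 180509 = (-122*I + 201956) + 180509 = (201956 - 122*I) + 180509 = 382465 - 122*I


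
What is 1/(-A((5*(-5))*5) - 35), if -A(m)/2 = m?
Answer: -1/285 ≈ -0.0035088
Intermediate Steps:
A(m) = -2*m
1/(-A((5*(-5))*5) - 35) = 1/(-(-2)*(5*(-5))*5 - 35) = 1/(-(-2)*(-25*5) - 35) = 1/(-(-2)*(-125) - 35) = 1/(-1*250 - 35) = 1/(-250 - 35) = 1/(-285) = -1/285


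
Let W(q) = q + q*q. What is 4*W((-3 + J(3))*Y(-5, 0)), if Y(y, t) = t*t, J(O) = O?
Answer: 0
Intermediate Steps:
Y(y, t) = t**2
W(q) = q + q**2
4*W((-3 + J(3))*Y(-5, 0)) = 4*(((-3 + 3)*0**2)*(1 + (-3 + 3)*0**2)) = 4*((0*0)*(1 + 0*0)) = 4*(0*(1 + 0)) = 4*(0*1) = 4*0 = 0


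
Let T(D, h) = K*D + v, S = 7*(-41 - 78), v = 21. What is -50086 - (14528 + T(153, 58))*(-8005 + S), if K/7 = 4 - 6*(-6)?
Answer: 507153896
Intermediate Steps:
K = 280 (K = 7*(4 - 6*(-6)) = 7*(4 + 36) = 7*40 = 280)
S = -833 (S = 7*(-119) = -833)
T(D, h) = 21 + 280*D (T(D, h) = 280*D + 21 = 21 + 280*D)
-50086 - (14528 + T(153, 58))*(-8005 + S) = -50086 - (14528 + (21 + 280*153))*(-8005 - 833) = -50086 - (14528 + (21 + 42840))*(-8838) = -50086 - (14528 + 42861)*(-8838) = -50086 - 57389*(-8838) = -50086 - 1*(-507203982) = -50086 + 507203982 = 507153896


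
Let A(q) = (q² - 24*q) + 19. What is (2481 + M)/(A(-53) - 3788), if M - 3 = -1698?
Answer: 131/52 ≈ 2.5192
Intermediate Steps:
A(q) = 19 + q² - 24*q
M = -1695 (M = 3 - 1698 = -1695)
(2481 + M)/(A(-53) - 3788) = (2481 - 1695)/((19 + (-53)² - 24*(-53)) - 3788) = 786/((19 + 2809 + 1272) - 3788) = 786/(4100 - 3788) = 786/312 = 786*(1/312) = 131/52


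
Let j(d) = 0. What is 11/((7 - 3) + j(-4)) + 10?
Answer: 51/4 ≈ 12.750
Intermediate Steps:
11/((7 - 3) + j(-4)) + 10 = 11/((7 - 3) + 0) + 10 = 11/(4 + 0) + 10 = 11/4 + 10 = 51/4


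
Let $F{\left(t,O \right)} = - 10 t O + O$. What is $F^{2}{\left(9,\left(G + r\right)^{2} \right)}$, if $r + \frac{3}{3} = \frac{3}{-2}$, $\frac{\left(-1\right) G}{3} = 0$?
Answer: $\frac{4950625}{16} \approx 3.0941 \cdot 10^{5}$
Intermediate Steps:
$G = 0$ ($G = \left(-3\right) 0 = 0$)
$r = - \frac{5}{2}$ ($r = -1 + \frac{3}{-2} = -1 + 3 \left(- \frac{1}{2}\right) = -1 - \frac{3}{2} = - \frac{5}{2} \approx -2.5$)
$F{\left(t,O \right)} = O - 10 O t$ ($F{\left(t,O \right)} = - 10 O t + O = O - 10 O t$)
$F^{2}{\left(9,\left(G + r\right)^{2} \right)} = \left(\left(0 - \frac{5}{2}\right)^{2} \left(1 - 90\right)\right)^{2} = \left(\left(- \frac{5}{2}\right)^{2} \left(1 - 90\right)\right)^{2} = \left(\frac{25}{4} \left(-89\right)\right)^{2} = \left(- \frac{2225}{4}\right)^{2} = \frac{4950625}{16}$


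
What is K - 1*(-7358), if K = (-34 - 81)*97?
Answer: -3797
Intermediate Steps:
K = -11155 (K = -115*97 = -11155)
K - 1*(-7358) = -11155 - 1*(-7358) = -11155 + 7358 = -3797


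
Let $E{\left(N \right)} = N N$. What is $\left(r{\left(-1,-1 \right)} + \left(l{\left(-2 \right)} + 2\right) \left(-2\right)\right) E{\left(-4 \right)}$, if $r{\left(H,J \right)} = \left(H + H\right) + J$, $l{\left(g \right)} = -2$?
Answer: $-48$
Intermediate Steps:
$E{\left(N \right)} = N^{2}$
$r{\left(H,J \right)} = J + 2 H$ ($r{\left(H,J \right)} = 2 H + J = J + 2 H$)
$\left(r{\left(-1,-1 \right)} + \left(l{\left(-2 \right)} + 2\right) \left(-2\right)\right) E{\left(-4 \right)} = \left(\left(-1 + 2 \left(-1\right)\right) + \left(-2 + 2\right) \left(-2\right)\right) \left(-4\right)^{2} = \left(\left(-1 - 2\right) + 0 \left(-2\right)\right) 16 = \left(-3 + 0\right) 16 = \left(-3\right) 16 = -48$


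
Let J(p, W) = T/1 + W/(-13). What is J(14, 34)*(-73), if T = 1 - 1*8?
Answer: 9125/13 ≈ 701.92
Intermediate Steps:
T = -7 (T = 1 - 8 = -7)
J(p, W) = -7 - W/13 (J(p, W) = -7/1 + W/(-13) = -7*1 + W*(-1/13) = -7 - W/13)
J(14, 34)*(-73) = (-7 - 1/13*34)*(-73) = (-7 - 34/13)*(-73) = -125/13*(-73) = 9125/13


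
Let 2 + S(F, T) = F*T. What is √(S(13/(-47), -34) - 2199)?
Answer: 3*I*√537915/47 ≈ 46.814*I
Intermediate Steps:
S(F, T) = -2 + F*T
√(S(13/(-47), -34) - 2199) = √((-2 + (13/(-47))*(-34)) - 2199) = √((-2 + (13*(-1/47))*(-34)) - 2199) = √((-2 - 13/47*(-34)) - 2199) = √((-2 + 442/47) - 2199) = √(348/47 - 2199) = √(-103005/47) = 3*I*√537915/47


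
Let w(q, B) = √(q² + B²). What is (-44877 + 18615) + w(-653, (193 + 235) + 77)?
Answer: -26262 + √681434 ≈ -25437.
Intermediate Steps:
w(q, B) = √(B² + q²)
(-44877 + 18615) + w(-653, (193 + 235) + 77) = (-44877 + 18615) + √(((193 + 235) + 77)² + (-653)²) = -26262 + √((428 + 77)² + 426409) = -26262 + √(505² + 426409) = -26262 + √(255025 + 426409) = -26262 + √681434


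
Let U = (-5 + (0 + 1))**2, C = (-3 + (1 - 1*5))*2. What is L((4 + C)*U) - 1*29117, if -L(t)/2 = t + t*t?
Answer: -79997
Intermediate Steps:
C = -14 (C = (-3 + (1 - 5))*2 = (-3 - 4)*2 = -7*2 = -14)
U = 16 (U = (-5 + 1)**2 = (-4)**2 = 16)
L(t) = -2*t - 2*t**2 (L(t) = -2*(t + t*t) = -2*(t + t**2) = -2*t - 2*t**2)
L((4 + C)*U) - 1*29117 = -2*(4 - 14)*16*(1 + (4 - 14)*16) - 1*29117 = -2*(-10*16)*(1 - 10*16) - 29117 = -2*(-160)*(1 - 160) - 29117 = -2*(-160)*(-159) - 29117 = -50880 - 29117 = -79997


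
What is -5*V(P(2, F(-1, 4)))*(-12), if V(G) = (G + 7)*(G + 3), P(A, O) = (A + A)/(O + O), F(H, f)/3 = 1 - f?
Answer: 30500/27 ≈ 1129.6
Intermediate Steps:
F(H, f) = 3 - 3*f (F(H, f) = 3*(1 - f) = 3 - 3*f)
P(A, O) = A/O (P(A, O) = (2*A)/((2*O)) = (2*A)*(1/(2*O)) = A/O)
V(G) = (3 + G)*(7 + G) (V(G) = (7 + G)*(3 + G) = (3 + G)*(7 + G))
-5*V(P(2, F(-1, 4)))*(-12) = -5*(21 + (2/(3 - 3*4))² + 10*(2/(3 - 3*4)))*(-12) = -5*(21 + (2/(3 - 12))² + 10*(2/(3 - 12)))*(-12) = -5*(21 + (2/(-9))² + 10*(2/(-9)))*(-12) = -5*(21 + (2*(-⅑))² + 10*(2*(-⅑)))*(-12) = -5*(21 + (-2/9)² + 10*(-2/9))*(-12) = -5*(21 + 4/81 - 20/9)*(-12) = -5*1525/81*(-12) = -7625/81*(-12) = 30500/27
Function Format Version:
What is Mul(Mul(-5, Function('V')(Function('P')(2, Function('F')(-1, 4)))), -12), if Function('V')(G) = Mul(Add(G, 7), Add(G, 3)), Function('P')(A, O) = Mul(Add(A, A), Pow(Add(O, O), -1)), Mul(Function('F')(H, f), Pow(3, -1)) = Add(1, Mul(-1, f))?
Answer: Rational(30500, 27) ≈ 1129.6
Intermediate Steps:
Function('F')(H, f) = Add(3, Mul(-3, f)) (Function('F')(H, f) = Mul(3, Add(1, Mul(-1, f))) = Add(3, Mul(-3, f)))
Function('P')(A, O) = Mul(A, Pow(O, -1)) (Function('P')(A, O) = Mul(Mul(2, A), Pow(Mul(2, O), -1)) = Mul(Mul(2, A), Mul(Rational(1, 2), Pow(O, -1))) = Mul(A, Pow(O, -1)))
Function('V')(G) = Mul(Add(3, G), Add(7, G)) (Function('V')(G) = Mul(Add(7, G), Add(3, G)) = Mul(Add(3, G), Add(7, G)))
Mul(Mul(-5, Function('V')(Function('P')(2, Function('F')(-1, 4)))), -12) = Mul(Mul(-5, Add(21, Pow(Mul(2, Pow(Add(3, Mul(-3, 4)), -1)), 2), Mul(10, Mul(2, Pow(Add(3, Mul(-3, 4)), -1))))), -12) = Mul(Mul(-5, Add(21, Pow(Mul(2, Pow(Add(3, -12), -1)), 2), Mul(10, Mul(2, Pow(Add(3, -12), -1))))), -12) = Mul(Mul(-5, Add(21, Pow(Mul(2, Pow(-9, -1)), 2), Mul(10, Mul(2, Pow(-9, -1))))), -12) = Mul(Mul(-5, Add(21, Pow(Mul(2, Rational(-1, 9)), 2), Mul(10, Mul(2, Rational(-1, 9))))), -12) = Mul(Mul(-5, Add(21, Pow(Rational(-2, 9), 2), Mul(10, Rational(-2, 9)))), -12) = Mul(Mul(-5, Add(21, Rational(4, 81), Rational(-20, 9))), -12) = Mul(Mul(-5, Rational(1525, 81)), -12) = Mul(Rational(-7625, 81), -12) = Rational(30500, 27)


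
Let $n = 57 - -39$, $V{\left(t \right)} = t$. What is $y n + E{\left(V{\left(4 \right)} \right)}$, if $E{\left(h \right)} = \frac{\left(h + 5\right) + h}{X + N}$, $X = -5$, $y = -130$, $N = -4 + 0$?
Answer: $- \frac{112333}{9} \approx -12481.0$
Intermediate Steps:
$N = -4$
$n = 96$ ($n = 57 + 39 = 96$)
$E{\left(h \right)} = - \frac{5}{9} - \frac{2 h}{9}$ ($E{\left(h \right)} = \frac{\left(h + 5\right) + h}{-5 - 4} = \frac{\left(5 + h\right) + h}{-9} = \left(5 + 2 h\right) \left(- \frac{1}{9}\right) = - \frac{5}{9} - \frac{2 h}{9}$)
$y n + E{\left(V{\left(4 \right)} \right)} = \left(-130\right) 96 - \frac{13}{9} = -12480 - \frac{13}{9} = - \frac{112333}{9}$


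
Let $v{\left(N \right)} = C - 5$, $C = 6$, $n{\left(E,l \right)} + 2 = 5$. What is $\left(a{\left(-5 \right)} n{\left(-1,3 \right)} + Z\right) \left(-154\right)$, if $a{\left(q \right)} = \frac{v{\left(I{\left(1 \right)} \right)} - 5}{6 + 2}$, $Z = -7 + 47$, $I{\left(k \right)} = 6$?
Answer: $-5929$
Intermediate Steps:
$n{\left(E,l \right)} = 3$ ($n{\left(E,l \right)} = -2 + 5 = 3$)
$Z = 40$
$v{\left(N \right)} = 1$ ($v{\left(N \right)} = 6 - 5 = 1$)
$a{\left(q \right)} = - \frac{1}{2}$ ($a{\left(q \right)} = \frac{1 - 5}{6 + 2} = - \frac{4}{8} = \left(-4\right) \frac{1}{8} = - \frac{1}{2}$)
$\left(a{\left(-5 \right)} n{\left(-1,3 \right)} + Z\right) \left(-154\right) = \left(\left(- \frac{1}{2}\right) 3 + 40\right) \left(-154\right) = \left(- \frac{3}{2} + 40\right) \left(-154\right) = \frac{77}{2} \left(-154\right) = -5929$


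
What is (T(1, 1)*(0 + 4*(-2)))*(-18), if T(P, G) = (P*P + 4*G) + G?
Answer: 864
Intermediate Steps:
T(P, G) = P² + 5*G (T(P, G) = (P² + 4*G) + G = P² + 5*G)
(T(1, 1)*(0 + 4*(-2)))*(-18) = ((1² + 5*1)*(0 + 4*(-2)))*(-18) = ((1 + 5)*(0 - 8))*(-18) = (6*(-8))*(-18) = -48*(-18) = 864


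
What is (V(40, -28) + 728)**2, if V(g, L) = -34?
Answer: 481636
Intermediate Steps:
(V(40, -28) + 728)**2 = (-34 + 728)**2 = 694**2 = 481636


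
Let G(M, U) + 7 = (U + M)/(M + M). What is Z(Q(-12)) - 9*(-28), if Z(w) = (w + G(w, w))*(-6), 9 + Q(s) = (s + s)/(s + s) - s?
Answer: 264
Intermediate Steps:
G(M, U) = -7 + (M + U)/(2*M) (G(M, U) = -7 + (U + M)/(M + M) = -7 + (M + U)/((2*M)) = -7 + (M + U)*(1/(2*M)) = -7 + (M + U)/(2*M))
Q(s) = -8 - s (Q(s) = -9 + ((s + s)/(s + s) - s) = -9 + ((2*s)/((2*s)) - s) = -9 + ((2*s)*(1/(2*s)) - s) = -9 + (1 - s) = -8 - s)
Z(w) = 36 - 6*w (Z(w) = (w + (w - 13*w)/(2*w))*(-6) = (w + (-12*w)/(2*w))*(-6) = (w - 6)*(-6) = (-6 + w)*(-6) = 36 - 6*w)
Z(Q(-12)) - 9*(-28) = (36 - 6*(-8 - 1*(-12))) - 9*(-28) = (36 - 6*(-8 + 12)) - 1*(-252) = (36 - 6*4) + 252 = (36 - 24) + 252 = 12 + 252 = 264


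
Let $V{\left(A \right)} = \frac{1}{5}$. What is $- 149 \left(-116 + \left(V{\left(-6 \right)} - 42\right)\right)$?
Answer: $\frac{117561}{5} \approx 23512.0$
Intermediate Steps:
$V{\left(A \right)} = \frac{1}{5}$
$- 149 \left(-116 + \left(V{\left(-6 \right)} - 42\right)\right) = - 149 \left(-116 + \left(\frac{1}{5} - 42\right)\right) = - 149 \left(-116 - \frac{209}{5}\right) = \left(-149\right) \left(- \frac{789}{5}\right) = \frac{117561}{5}$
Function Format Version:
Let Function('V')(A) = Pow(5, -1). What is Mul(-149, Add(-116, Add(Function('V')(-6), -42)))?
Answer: Rational(117561, 5) ≈ 23512.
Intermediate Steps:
Function('V')(A) = Rational(1, 5)
Mul(-149, Add(-116, Add(Function('V')(-6), -42))) = Mul(-149, Add(-116, Add(Rational(1, 5), -42))) = Mul(-149, Add(-116, Rational(-209, 5))) = Mul(-149, Rational(-789, 5)) = Rational(117561, 5)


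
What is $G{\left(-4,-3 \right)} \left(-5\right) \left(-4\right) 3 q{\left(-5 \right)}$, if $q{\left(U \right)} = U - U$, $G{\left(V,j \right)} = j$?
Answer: $0$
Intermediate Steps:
$q{\left(U \right)} = 0$
$G{\left(-4,-3 \right)} \left(-5\right) \left(-4\right) 3 q{\left(-5 \right)} = - 3 \left(-5\right) \left(-4\right) 3 \cdot 0 = - 3 \cdot 20 \cdot 3 \cdot 0 = \left(-3\right) 60 \cdot 0 = \left(-180\right) 0 = 0$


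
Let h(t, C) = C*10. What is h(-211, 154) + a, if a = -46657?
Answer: -45117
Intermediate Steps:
h(t, C) = 10*C
h(-211, 154) + a = 10*154 - 46657 = 1540 - 46657 = -45117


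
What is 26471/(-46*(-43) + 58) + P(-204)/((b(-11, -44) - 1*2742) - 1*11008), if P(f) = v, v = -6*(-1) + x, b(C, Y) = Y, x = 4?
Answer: 182560307/14042292 ≈ 13.001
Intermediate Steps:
v = 10 (v = -6*(-1) + 4 = 6 + 4 = 10)
P(f) = 10
26471/(-46*(-43) + 58) + P(-204)/((b(-11, -44) - 1*2742) - 1*11008) = 26471/(-46*(-43) + 58) + 10/((-44 - 1*2742) - 1*11008) = 26471/(1978 + 58) + 10/((-44 - 2742) - 11008) = 26471/2036 + 10/(-2786 - 11008) = 26471*(1/2036) + 10/(-13794) = 26471/2036 + 10*(-1/13794) = 26471/2036 - 5/6897 = 182560307/14042292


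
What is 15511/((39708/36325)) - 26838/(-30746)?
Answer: 8662250995627/610431084 ≈ 14190.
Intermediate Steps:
15511/((39708/36325)) - 26838/(-30746) = 15511/((39708*(1/36325))) - 26838*(-1/30746) = 15511/(39708/36325) + 13419/15373 = 15511*(36325/39708) + 13419/15373 = 563437075/39708 + 13419/15373 = 8662250995627/610431084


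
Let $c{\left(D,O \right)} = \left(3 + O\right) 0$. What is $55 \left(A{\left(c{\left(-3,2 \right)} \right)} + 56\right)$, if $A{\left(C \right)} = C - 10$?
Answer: $2530$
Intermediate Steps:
$c{\left(D,O \right)} = 0$
$A{\left(C \right)} = -10 + C$ ($A{\left(C \right)} = C - 10 = -10 + C$)
$55 \left(A{\left(c{\left(-3,2 \right)} \right)} + 56\right) = 55 \left(\left(-10 + 0\right) + 56\right) = 55 \left(-10 + 56\right) = 55 \cdot 46 = 2530$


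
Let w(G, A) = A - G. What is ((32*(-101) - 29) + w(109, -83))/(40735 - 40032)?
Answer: -3453/703 ≈ -4.9118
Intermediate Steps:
((32*(-101) - 29) + w(109, -83))/(40735 - 40032) = ((32*(-101) - 29) + (-83 - 1*109))/(40735 - 40032) = ((-3232 - 29) + (-83 - 109))/703 = (-3261 - 192)*(1/703) = -3453*1/703 = -3453/703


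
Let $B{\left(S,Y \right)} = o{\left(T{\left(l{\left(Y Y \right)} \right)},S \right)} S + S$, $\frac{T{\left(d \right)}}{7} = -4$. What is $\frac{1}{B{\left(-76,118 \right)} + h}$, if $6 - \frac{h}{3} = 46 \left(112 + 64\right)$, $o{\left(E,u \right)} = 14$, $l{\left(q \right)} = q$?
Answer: $- \frac{1}{25410} \approx -3.9355 \cdot 10^{-5}$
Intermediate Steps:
$T{\left(d \right)} = -28$ ($T{\left(d \right)} = 7 \left(-4\right) = -28$)
$h = -24270$ ($h = 18 - 3 \cdot 46 \left(112 + 64\right) = 18 - 3 \cdot 46 \cdot 176 = 18 - 24288 = -24270$)
$B{\left(S,Y \right)} = 15 S$ ($B{\left(S,Y \right)} = 14 S + S = 15 S$)
$\frac{1}{B{\left(-76,118 \right)} + h} = \frac{1}{15 \left(-76\right) - 24270} = \frac{1}{-1140 - 24270} = \frac{1}{-25410} = - \frac{1}{25410}$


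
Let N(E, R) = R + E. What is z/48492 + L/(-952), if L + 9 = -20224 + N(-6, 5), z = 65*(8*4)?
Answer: 122895911/5770548 ≈ 21.297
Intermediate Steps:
N(E, R) = E + R
z = 2080 (z = 65*32 = 2080)
L = -20234 (L = -9 + (-20224 + (-6 + 5)) = -9 + (-20224 - 1) = -9 - 20225 = -20234)
z/48492 + L/(-952) = 2080/48492 - 20234/(-952) = 2080*(1/48492) - 20234*(-1/952) = 520/12123 + 10117/476 = 122895911/5770548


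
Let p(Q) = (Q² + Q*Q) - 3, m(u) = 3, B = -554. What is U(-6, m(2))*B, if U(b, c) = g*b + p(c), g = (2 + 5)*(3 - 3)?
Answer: -8310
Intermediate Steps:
p(Q) = -3 + 2*Q² (p(Q) = (Q² + Q²) - 3 = 2*Q² - 3 = -3 + 2*Q²)
g = 0 (g = 7*0 = 0)
U(b, c) = -3 + 2*c² (U(b, c) = 0*b + (-3 + 2*c²) = 0 + (-3 + 2*c²) = -3 + 2*c²)
U(-6, m(2))*B = (-3 + 2*3²)*(-554) = (-3 + 2*9)*(-554) = (-3 + 18)*(-554) = 15*(-554) = -8310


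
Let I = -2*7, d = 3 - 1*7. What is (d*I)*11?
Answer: 616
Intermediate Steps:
d = -4 (d = 3 - 7 = -4)
I = -14
(d*I)*11 = -4*(-14)*11 = 56*11 = 616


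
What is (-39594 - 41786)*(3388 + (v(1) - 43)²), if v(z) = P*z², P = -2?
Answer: -440509940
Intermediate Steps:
v(z) = -2*z²
(-39594 - 41786)*(3388 + (v(1) - 43)²) = (-39594 - 41786)*(3388 + (-2*1² - 43)²) = -81380*(3388 + (-2*1 - 43)²) = -81380*(3388 + (-2 - 43)²) = -81380*(3388 + (-45)²) = -81380*(3388 + 2025) = -81380*5413 = -440509940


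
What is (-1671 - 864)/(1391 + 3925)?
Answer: -845/1772 ≈ -0.47686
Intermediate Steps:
(-1671 - 864)/(1391 + 3925) = -2535/5316 = -2535*1/5316 = -845/1772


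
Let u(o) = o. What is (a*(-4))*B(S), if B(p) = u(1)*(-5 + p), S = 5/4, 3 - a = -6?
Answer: 135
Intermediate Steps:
a = 9 (a = 3 - 1*(-6) = 3 + 6 = 9)
S = 5/4 (S = 5*(¼) = 5/4 ≈ 1.2500)
B(p) = -5 + p (B(p) = 1*(-5 + p) = -5 + p)
(a*(-4))*B(S) = (9*(-4))*(-5 + 5/4) = -36*(-15/4) = 135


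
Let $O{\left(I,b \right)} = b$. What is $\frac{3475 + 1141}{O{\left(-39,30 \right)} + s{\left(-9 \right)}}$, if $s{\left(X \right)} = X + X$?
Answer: $\frac{1154}{3} \approx 384.67$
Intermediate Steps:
$s{\left(X \right)} = 2 X$
$\frac{3475 + 1141}{O{\left(-39,30 \right)} + s{\left(-9 \right)}} = \frac{3475 + 1141}{30 + 2 \left(-9\right)} = \frac{4616}{30 - 18} = \frac{4616}{12} = 4616 \cdot \frac{1}{12} = \frac{1154}{3}$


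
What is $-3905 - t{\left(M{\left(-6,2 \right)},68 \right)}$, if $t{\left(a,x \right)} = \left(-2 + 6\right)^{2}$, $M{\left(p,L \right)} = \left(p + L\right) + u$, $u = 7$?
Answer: $-3921$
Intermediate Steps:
$M{\left(p,L \right)} = 7 + L + p$ ($M{\left(p,L \right)} = \left(p + L\right) + 7 = \left(L + p\right) + 7 = 7 + L + p$)
$t{\left(a,x \right)} = 16$ ($t{\left(a,x \right)} = 4^{2} = 16$)
$-3905 - t{\left(M{\left(-6,2 \right)},68 \right)} = -3905 - 16 = -3921$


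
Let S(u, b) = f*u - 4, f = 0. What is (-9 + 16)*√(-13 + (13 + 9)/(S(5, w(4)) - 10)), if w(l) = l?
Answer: I*√714 ≈ 26.721*I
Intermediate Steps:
S(u, b) = -4 (S(u, b) = 0*u - 4 = 0 - 4 = -4)
(-9 + 16)*√(-13 + (13 + 9)/(S(5, w(4)) - 10)) = (-9 + 16)*√(-13 + (13 + 9)/(-4 - 10)) = 7*√(-13 + 22/(-14)) = 7*√(-13 + 22*(-1/14)) = 7*√(-13 - 11/7) = 7*√(-102/7) = 7*(I*√714/7) = I*√714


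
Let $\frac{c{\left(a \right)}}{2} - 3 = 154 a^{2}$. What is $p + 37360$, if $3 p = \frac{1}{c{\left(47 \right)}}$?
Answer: $\frac{76256766241}{2041134} \approx 37360.0$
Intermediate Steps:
$c{\left(a \right)} = 6 + 308 a^{2}$ ($c{\left(a \right)} = 6 + 2 \cdot 154 a^{2} = 6 + 308 a^{2}$)
$p = \frac{1}{2041134}$ ($p = \frac{1}{3 \left(6 + 308 \cdot 47^{2}\right)} = \frac{1}{3 \left(6 + 308 \cdot 2209\right)} = \frac{1}{3 \left(6 + 680372\right)} = \frac{1}{3 \cdot 680378} = \frac{1}{3} \cdot \frac{1}{680378} = \frac{1}{2041134} \approx 4.8992 \cdot 10^{-7}$)
$p + 37360 = \frac{1}{2041134} + 37360 = \frac{76256766241}{2041134}$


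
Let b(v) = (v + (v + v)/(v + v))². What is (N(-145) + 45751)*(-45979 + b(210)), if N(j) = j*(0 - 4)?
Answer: -67550598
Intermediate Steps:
N(j) = -4*j (N(j) = j*(-4) = -4*j)
b(v) = (1 + v)² (b(v) = (v + (2*v)/((2*v)))² = (v + (2*v)*(1/(2*v)))² = (v + 1)² = (1 + v)²)
(N(-145) + 45751)*(-45979 + b(210)) = (-4*(-145) + 45751)*(-45979 + (1 + 210)²) = (580 + 45751)*(-45979 + 211²) = 46331*(-45979 + 44521) = 46331*(-1458) = -67550598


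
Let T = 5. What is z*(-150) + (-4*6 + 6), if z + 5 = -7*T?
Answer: 5982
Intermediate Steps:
z = -40 (z = -5 - 7*5 = -5 - 35 = -40)
z*(-150) + (-4*6 + 6) = -40*(-150) + (-4*6 + 6) = 6000 + (-24 + 6) = 6000 - 18 = 5982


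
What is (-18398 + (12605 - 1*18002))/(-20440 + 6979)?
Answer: 23795/13461 ≈ 1.7677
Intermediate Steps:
(-18398 + (12605 - 1*18002))/(-20440 + 6979) = (-18398 + (12605 - 18002))/(-13461) = (-18398 - 5397)*(-1/13461) = -23795*(-1/13461) = 23795/13461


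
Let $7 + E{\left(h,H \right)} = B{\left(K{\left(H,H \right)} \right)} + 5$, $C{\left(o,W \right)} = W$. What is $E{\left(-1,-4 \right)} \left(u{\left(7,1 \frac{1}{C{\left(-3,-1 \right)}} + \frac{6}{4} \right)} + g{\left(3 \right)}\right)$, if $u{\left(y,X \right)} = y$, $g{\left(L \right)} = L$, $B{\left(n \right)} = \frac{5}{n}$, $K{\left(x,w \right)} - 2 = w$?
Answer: $-45$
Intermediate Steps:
$K{\left(x,w \right)} = 2 + w$
$E{\left(h,H \right)} = -2 + \frac{5}{2 + H}$ ($E{\left(h,H \right)} = -7 + \left(\frac{5}{2 + H} + 5\right) = -7 + \left(5 + \frac{5}{2 + H}\right) = -2 + \frac{5}{2 + H}$)
$E{\left(-1,-4 \right)} \left(u{\left(7,1 \frac{1}{C{\left(-3,-1 \right)}} + \frac{6}{4} \right)} + g{\left(3 \right)}\right) = \frac{1 - -8}{2 - 4} \left(7 + 3\right) = \frac{1 + 8}{-2} \cdot 10 = \left(- \frac{1}{2}\right) 9 \cdot 10 = \left(- \frac{9}{2}\right) 10 = -45$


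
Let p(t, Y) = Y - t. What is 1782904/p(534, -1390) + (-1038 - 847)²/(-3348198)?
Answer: -1494088002973/1610483238 ≈ -927.73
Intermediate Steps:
1782904/p(534, -1390) + (-1038 - 847)²/(-3348198) = 1782904/(-1390 - 1*534) + (-1038 - 847)²/(-3348198) = 1782904/(-1390 - 534) + (-1885)²*(-1/3348198) = 1782904/(-1924) + 3553225*(-1/3348198) = 1782904*(-1/1924) - 3553225/3348198 = -445726/481 - 3553225/3348198 = -1494088002973/1610483238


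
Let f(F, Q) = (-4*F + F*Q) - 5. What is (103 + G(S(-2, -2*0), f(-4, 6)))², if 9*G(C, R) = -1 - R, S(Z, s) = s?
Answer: 97969/9 ≈ 10885.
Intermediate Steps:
f(F, Q) = -5 - 4*F + F*Q
G(C, R) = -⅑ - R/9 (G(C, R) = (-1 - R)/9 = -⅑ - R/9)
(103 + G(S(-2, -2*0), f(-4, 6)))² = (103 + (-⅑ - (-5 - 4*(-4) - 4*6)/9))² = (103 + (-⅑ - (-5 + 16 - 24)/9))² = (103 + (-⅑ - ⅑*(-13)))² = (103 + (-⅑ + 13/9))² = (103 + 4/3)² = (313/3)² = 97969/9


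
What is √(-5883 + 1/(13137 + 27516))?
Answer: I*√1080292938166/13551 ≈ 76.701*I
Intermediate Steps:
√(-5883 + 1/(13137 + 27516)) = √(-5883 + 1/40653) = √(-239161598/40653) = I*√1080292938166/13551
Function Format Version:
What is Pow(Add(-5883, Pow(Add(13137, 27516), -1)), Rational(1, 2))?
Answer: Mul(Rational(1, 13551), I, Pow(1080292938166, Rational(1, 2))) ≈ Mul(76.701, I)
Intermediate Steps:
Pow(Add(-5883, Pow(Add(13137, 27516), -1)), Rational(1, 2)) = Pow(Add(-5883, Pow(40653, -1)), Rational(1, 2)) = Pow(Add(-5883, Rational(1, 40653)), Rational(1, 2)) = Pow(Rational(-239161598, 40653), Rational(1, 2)) = Mul(Rational(1, 13551), I, Pow(1080292938166, Rational(1, 2)))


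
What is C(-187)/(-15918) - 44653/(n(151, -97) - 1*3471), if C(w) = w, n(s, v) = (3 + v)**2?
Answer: -709783199/85400070 ≈ -8.3113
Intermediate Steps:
C(-187)/(-15918) - 44653/(n(151, -97) - 1*3471) = -187/(-15918) - 44653/((3 - 97)**2 - 1*3471) = -187*(-1/15918) - 44653/((-94)**2 - 3471) = 187/15918 - 44653/(8836 - 3471) = 187/15918 - 44653/5365 = -709783199/85400070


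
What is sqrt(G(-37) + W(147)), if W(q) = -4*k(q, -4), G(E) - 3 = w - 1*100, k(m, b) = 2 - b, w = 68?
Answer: I*sqrt(53) ≈ 7.2801*I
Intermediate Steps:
G(E) = -29 (G(E) = 3 + (68 - 1*100) = 3 + (68 - 100) = 3 - 32 = -29)
W(q) = -24 (W(q) = -4*(2 - 1*(-4)) = -4*(2 + 4) = -4*6 = -24)
sqrt(G(-37) + W(147)) = sqrt(-29 - 24) = sqrt(-53) = I*sqrt(53)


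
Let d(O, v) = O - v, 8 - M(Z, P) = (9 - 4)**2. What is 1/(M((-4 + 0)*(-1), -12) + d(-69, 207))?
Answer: -1/293 ≈ -0.0034130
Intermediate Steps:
M(Z, P) = -17 (M(Z, P) = 8 - (9 - 4)**2 = 8 - 1*5**2 = 8 - 1*25 = 8 - 25 = -17)
1/(M((-4 + 0)*(-1), -12) + d(-69, 207)) = 1/(-17 + (-69 - 1*207)) = 1/(-17 + (-69 - 207)) = 1/(-17 - 276) = 1/(-293) = -1/293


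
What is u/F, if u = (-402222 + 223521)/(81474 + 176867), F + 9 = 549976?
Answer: -178701/142079024747 ≈ -1.2578e-6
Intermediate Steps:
F = 549967 (F = -9 + 549976 = 549967)
u = -178701/258341 ≈ -0.69172
u/F = -178701/258341/549967 = -178701/258341*1/549967 = -178701/142079024747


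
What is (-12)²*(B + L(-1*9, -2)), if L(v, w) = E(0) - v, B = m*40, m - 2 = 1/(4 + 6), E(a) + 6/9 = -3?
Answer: 12864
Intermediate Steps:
E(a) = -11/3 (E(a) = -⅔ - 3 = -11/3)
m = 21/10 (m = 2 + 1/(4 + 6) = 2 + 1/10 = 2 + ⅒ = 21/10 ≈ 2.1000)
B = 84 (B = (21/10)*40 = 84)
L(v, w) = -11/3 - v
(-12)²*(B + L(-1*9, -2)) = (-12)²*(84 + (-11/3 - (-1)*9)) = 144*(84 + (-11/3 - 1*(-9))) = 144*(84 + (-11/3 + 9)) = 144*(84 + 16/3) = 144*(268/3) = 12864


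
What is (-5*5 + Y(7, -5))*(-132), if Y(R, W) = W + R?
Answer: 3036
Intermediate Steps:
Y(R, W) = R + W
(-5*5 + Y(7, -5))*(-132) = (-5*5 + (7 - 5))*(-132) = (-25 + 2)*(-132) = -23*(-132) = 3036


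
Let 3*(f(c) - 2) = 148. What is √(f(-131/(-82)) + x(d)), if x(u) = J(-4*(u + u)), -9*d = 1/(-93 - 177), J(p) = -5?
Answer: √417/3 ≈ 6.8069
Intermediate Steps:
f(c) = 154/3 (f(c) = 2 + (⅓)*148 = 2 + 148/3 = 154/3)
d = 1/2430 (d = -1/(9*(-93 - 177)) = -⅑/(-270) = -⅑*(-1/270) = 1/2430 ≈ 0.00041152)
x(u) = -5
√(f(-131/(-82)) + x(d)) = √(154/3 - 5) = √(139/3) = √417/3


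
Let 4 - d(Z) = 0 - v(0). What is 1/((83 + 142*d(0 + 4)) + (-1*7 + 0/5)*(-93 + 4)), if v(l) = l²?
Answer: 1/1274 ≈ 0.00078493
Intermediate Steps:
d(Z) = 4 (d(Z) = 4 - (0 - 1*0²) = 4 - (0 - 1*0) = 4 - (0 + 0) = 4 - 1*0 = 4 + 0 = 4)
1/((83 + 142*d(0 + 4)) + (-1*7 + 0/5)*(-93 + 4)) = 1/((83 + 142*4) + (-1*7 + 0/5)*(-93 + 4)) = 1/((83 + 568) + (-7 + 0*(⅕))*(-89)) = 1/(651 + (-7 + 0)*(-89)) = 1/(651 - 7*(-89)) = 1/(651 + 623) = 1/1274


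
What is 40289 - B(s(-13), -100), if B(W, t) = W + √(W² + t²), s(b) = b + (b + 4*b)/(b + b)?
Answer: 80599/2 - √40441/2 ≈ 40199.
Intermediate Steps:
s(b) = 5/2 + b (s(b) = b + (5*b)/((2*b)) = b + (5*b)*(1/(2*b)) = b + 5/2 = 5/2 + b)
40289 - B(s(-13), -100) = 40289 - ((5/2 - 13) + √((5/2 - 13)² + (-100)²)) = 40289 - (-21/2 + √((-21/2)² + 10000)) = 40289 - (-21/2 + √(441/4 + 10000)) = 40289 - (-21/2 + √(40441/4)) = 40289 - (-21/2 + √40441/2) = 40289 + (21/2 - √40441/2) = 80599/2 - √40441/2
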